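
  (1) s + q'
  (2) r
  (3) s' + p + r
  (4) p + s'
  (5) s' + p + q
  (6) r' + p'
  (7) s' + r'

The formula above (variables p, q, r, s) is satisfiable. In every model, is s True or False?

Suppose s = 1.
The clause (r) is unit, so r = 1.
But (r') is also a unit clause — contradiction.
So every satisfying assignment has s = False.

False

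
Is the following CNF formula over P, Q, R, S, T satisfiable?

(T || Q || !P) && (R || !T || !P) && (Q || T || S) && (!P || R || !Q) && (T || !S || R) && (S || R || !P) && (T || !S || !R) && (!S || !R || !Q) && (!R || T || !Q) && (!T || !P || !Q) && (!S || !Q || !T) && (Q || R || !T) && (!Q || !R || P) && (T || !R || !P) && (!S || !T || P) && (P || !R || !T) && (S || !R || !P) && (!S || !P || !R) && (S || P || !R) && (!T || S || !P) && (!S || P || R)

Yes

Case T = true:
Case R = false:
(!P) alone gives P = false.
(Q) alone gives Q = true.
(!S) alone gives S = false.
All clauses are satisfied.
A satisfying assignment: P ↦ false,  Q ↦ true,  R ↦ false,  S ↦ false,  T ↦ true.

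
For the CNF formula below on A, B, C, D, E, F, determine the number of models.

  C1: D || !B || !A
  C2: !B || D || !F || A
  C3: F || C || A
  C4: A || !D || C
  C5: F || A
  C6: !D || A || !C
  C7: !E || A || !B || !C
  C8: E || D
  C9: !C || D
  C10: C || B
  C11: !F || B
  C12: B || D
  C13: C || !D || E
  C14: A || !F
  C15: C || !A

6

There are 2^6 = 64 truth assignments over (A, B, C, D, E, F).
Split on F. With F = true, the clauses containing F are satisfied and !F drops from the rest; 2 of the 2^5 = 32 assignments to the other variables satisfy what remains.
With F = false, by the same count on the reduced clause set, 4 assignments work.
(One model: A=T, B=F, C=T, D=T, E=F, F=F.)
Total: 2 + 4 = 6.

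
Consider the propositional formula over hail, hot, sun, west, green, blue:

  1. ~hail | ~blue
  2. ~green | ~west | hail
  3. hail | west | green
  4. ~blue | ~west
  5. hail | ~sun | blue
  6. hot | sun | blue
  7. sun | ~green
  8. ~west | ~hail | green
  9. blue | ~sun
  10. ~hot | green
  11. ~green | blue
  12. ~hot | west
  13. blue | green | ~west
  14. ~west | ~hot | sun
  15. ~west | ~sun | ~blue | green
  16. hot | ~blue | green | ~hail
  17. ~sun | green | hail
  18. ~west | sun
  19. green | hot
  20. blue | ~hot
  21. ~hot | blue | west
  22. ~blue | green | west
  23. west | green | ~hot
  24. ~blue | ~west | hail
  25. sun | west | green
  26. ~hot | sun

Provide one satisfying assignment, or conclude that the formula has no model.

Suppose hail = 0.
Suppose green = 1.
Unit clause (~west) forces west = 0.
Unit clause (sun) forces sun = 1.
Unit clause (blue) forces blue = 1.
Unit clause (~hot) forces hot = 0.
Every clause now holds.

hail: 0, hot: 0, sun: 1, west: 0, green: 1, blue: 1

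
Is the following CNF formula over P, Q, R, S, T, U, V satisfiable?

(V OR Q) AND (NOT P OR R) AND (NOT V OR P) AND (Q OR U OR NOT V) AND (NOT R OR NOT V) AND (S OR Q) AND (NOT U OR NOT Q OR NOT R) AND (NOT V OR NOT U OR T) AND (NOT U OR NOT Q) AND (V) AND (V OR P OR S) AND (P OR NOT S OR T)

No

(V) alone gives V = true.
(P) alone gives P = true.
(R) alone gives R = true.
That conflicts with the unit clause (NOT R).
No assignment satisfies every clause.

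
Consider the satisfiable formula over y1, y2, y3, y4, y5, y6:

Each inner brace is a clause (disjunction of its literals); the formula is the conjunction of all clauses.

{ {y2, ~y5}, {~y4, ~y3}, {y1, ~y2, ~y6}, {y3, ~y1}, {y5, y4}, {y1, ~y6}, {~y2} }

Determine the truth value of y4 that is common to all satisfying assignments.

Suppose y4 = 0.
Unit clause (y5) forces y5 = 1.
Unit clause (y2) forces y2 = 1.
But (~y2) is also a unit clause — contradiction.
So every satisfying assignment has y4 = True.

True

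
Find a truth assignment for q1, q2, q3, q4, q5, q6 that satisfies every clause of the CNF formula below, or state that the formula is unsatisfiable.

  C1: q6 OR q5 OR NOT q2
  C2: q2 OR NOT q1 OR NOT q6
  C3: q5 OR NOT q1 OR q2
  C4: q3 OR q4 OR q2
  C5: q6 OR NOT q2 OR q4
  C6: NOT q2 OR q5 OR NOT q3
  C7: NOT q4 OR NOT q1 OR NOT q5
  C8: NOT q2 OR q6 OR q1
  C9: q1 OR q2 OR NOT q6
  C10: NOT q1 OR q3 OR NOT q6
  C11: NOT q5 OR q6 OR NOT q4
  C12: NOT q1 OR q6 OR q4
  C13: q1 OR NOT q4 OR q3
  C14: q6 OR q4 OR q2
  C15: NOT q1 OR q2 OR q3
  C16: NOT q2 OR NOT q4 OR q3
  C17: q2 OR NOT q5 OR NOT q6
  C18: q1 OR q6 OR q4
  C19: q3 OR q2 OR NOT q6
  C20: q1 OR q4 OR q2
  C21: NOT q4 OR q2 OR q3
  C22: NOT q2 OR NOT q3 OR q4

q1=false, q2=true, q3=false, q4=false, q5=true, q6=true

Try q6 = true.
Try q2 = true.
Try q5 = true.
Try q4 = false.
The clause (NOT q3) is unit, so q3 = false.
The clause (NOT q1) is unit, so q1 = false.
Every clause now holds.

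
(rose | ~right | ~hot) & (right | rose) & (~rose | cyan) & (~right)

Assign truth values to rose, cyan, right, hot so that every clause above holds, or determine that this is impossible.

(~right) alone gives right = 0.
(rose) alone gives rose = 1.
(cyan) alone gives cyan = 1.
All clauses hold; hot can take either value.

rose=1, cyan=1, right=0, hot=1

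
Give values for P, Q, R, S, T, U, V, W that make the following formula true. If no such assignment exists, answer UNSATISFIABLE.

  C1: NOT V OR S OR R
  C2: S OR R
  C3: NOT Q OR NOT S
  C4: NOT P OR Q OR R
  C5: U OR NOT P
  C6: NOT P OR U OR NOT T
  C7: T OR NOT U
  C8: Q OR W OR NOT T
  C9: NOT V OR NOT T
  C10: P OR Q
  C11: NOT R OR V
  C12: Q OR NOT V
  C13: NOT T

Unit clause (NOT T) forces T = false.
Unit clause (NOT U) forces U = false.
Unit clause (NOT P) forces P = false.
Unit clause (Q) forces Q = true.
Unit clause (NOT S) forces S = false.
Unit clause (R) forces R = true.
Unit clause (V) forces V = true.
Every clause is now satisfied; W is unconstrained.

P=false; Q=true; R=true; S=false; T=false; U=false; V=true; W=true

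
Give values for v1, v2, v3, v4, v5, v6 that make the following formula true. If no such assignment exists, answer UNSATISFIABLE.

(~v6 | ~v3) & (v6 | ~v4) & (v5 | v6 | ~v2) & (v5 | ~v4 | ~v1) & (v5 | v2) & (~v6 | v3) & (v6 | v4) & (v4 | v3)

Case v6 = 0:
The clause (~v4) is unit, so v4 = 0.
Now (v4) is unsatisfied and unit — conflict.
So v6 must be the other value — set v6 = 1.
The clause (~v3) is unit, so v3 = 0.
Now (v3) is unsatisfied and unit — conflict.
Either choice for v6 ends in contradiction.

UNSATISFIABLE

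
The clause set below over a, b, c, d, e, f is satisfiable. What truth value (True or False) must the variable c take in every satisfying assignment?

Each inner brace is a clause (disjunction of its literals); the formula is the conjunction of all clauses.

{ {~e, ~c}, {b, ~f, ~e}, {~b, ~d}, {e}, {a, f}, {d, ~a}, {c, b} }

False

Suppose c = 1.
From the singleton clause (~e), e = 0.
That conflicts with the unit clause (e).
So every satisfying assignment has c = False.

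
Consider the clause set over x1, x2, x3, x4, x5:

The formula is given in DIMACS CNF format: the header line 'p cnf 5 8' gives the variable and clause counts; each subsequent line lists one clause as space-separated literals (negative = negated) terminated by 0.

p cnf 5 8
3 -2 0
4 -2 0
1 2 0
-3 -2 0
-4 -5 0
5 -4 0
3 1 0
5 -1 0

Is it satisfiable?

Try x3 = True.
Unit clause (¬x2) forces x2 = False.
Unit clause (x1) forces x1 = True.
Unit clause (x5) forces x5 = True.
Unit clause (¬x4) forces x4 = False.
All clauses are satisfied.
A satisfying assignment: x1=True,  x2=False,  x3=True,  x4=False,  x5=True.

Satisfiable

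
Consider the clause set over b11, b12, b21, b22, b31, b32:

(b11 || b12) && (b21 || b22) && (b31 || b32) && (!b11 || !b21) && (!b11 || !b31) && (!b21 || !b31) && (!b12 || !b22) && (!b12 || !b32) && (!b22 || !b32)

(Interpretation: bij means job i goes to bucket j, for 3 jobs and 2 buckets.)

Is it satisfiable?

Case b11 = true:
From the singleton clause (!b21), b21 = false.
From the singleton clause (b22), b22 = true.
From the singleton clause (!b31), b31 = false.
From the singleton clause (b32), b32 = true.
That conflicts with the unit clause (!b32).
That branch fails; take b11 = false instead.
From the singleton clause (b12), b12 = true.
From the singleton clause (!b22), b22 = false.
From the singleton clause (b21), b21 = true.
From the singleton clause (!b31), b31 = false.
From the singleton clause (b32), b32 = true.
That conflicts with the unit clause (!b32).
Both values of b11 lead to a conflict.
No assignment satisfies every clause.

Unsatisfiable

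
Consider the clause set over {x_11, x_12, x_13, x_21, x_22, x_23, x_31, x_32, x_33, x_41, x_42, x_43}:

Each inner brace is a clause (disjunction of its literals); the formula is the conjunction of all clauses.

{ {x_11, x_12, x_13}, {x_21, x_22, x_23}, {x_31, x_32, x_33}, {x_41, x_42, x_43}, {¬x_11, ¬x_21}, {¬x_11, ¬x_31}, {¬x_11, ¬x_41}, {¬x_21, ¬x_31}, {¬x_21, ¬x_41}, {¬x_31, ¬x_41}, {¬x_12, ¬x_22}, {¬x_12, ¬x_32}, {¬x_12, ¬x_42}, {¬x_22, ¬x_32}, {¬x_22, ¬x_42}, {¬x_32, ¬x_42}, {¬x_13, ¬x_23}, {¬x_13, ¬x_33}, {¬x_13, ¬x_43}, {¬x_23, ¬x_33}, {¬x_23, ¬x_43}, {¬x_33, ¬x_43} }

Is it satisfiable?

Branch on x_11: set x_11 = False.
Branch on x_12: set x_12 = True.
Unit clause (¬x_22) forces x_22 = False.
Unit clause (¬x_32) forces x_32 = False.
Unit clause (¬x_42) forces x_42 = False.
Branch on x_21: set x_21 = True.
Unit clause (¬x_31) forces x_31 = False.
Unit clause (x_33) forces x_33 = True.
Unit clause (¬x_41) forces x_41 = False.
Unit clause (x_43) forces x_43 = True.
Now (¬x_43) is unsatisfied and unit — conflict.
Undo x_21 and try x_21 = False.
Unit clause (x_23) forces x_23 = True.
Unit clause (¬x_13) forces x_13 = False.
Unit clause (¬x_33) forces x_33 = False.
Unit clause (x_31) forces x_31 = True.
Unit clause (¬x_41) forces x_41 = False.
Unit clause (x_43) forces x_43 = True.
Now (¬x_43) is unsatisfied and unit — conflict.
Neither x_21 = True nor x_21 = False works.
Undo x_12 and try x_12 = False.
Unit clause (x_13) forces x_13 = True.
Unit clause (¬x_23) forces x_23 = False.
Unit clause (¬x_33) forces x_33 = False.
Unit clause (¬x_43) forces x_43 = False.
Branch on x_21: set x_21 = True.
Unit clause (¬x_31) forces x_31 = False.
Unit clause (x_32) forces x_32 = True.
Unit clause (¬x_41) forces x_41 = False.
Unit clause (x_42) forces x_42 = True.
Now (¬x_42) is unsatisfied and unit — conflict.
Undo x_21 and try x_21 = False.
Unit clause (x_22) forces x_22 = True.
Unit clause (¬x_32) forces x_32 = False.
Unit clause (x_31) forces x_31 = True.
Unit clause (¬x_41) forces x_41 = False.
Unit clause (x_42) forces x_42 = True.
Now (¬x_42) is unsatisfied and unit — conflict.
Neither x_21 = True nor x_21 = False works.
Neither x_12 = True nor x_12 = False works.
Undo x_11 and try x_11 = True.
Unit clause (¬x_21) forces x_21 = False.
Unit clause (¬x_31) forces x_31 = False.
Unit clause (¬x_41) forces x_41 = False.
Branch on x_22: set x_22 = True.
Unit clause (¬x_12) forces x_12 = False.
Unit clause (¬x_32) forces x_32 = False.
Unit clause (x_33) forces x_33 = True.
Unit clause (¬x_42) forces x_42 = False.
Unit clause (x_43) forces x_43 = True.
Now (¬x_43) is unsatisfied and unit — conflict.
Undo x_22 and try x_22 = False.
Unit clause (x_23) forces x_23 = True.
Unit clause (¬x_13) forces x_13 = False.
Unit clause (¬x_33) forces x_33 = False.
Unit clause (x_32) forces x_32 = True.
Unit clause (¬x_12) forces x_12 = False.
Unit clause (¬x_42) forces x_42 = False.
Unit clause (x_43) forces x_43 = True.
Now (¬x_43) is unsatisfied and unit — conflict.
Neither x_22 = True nor x_22 = False works.
Neither x_11 = True nor x_11 = False works.
No assignment satisfies every clause.

Unsatisfiable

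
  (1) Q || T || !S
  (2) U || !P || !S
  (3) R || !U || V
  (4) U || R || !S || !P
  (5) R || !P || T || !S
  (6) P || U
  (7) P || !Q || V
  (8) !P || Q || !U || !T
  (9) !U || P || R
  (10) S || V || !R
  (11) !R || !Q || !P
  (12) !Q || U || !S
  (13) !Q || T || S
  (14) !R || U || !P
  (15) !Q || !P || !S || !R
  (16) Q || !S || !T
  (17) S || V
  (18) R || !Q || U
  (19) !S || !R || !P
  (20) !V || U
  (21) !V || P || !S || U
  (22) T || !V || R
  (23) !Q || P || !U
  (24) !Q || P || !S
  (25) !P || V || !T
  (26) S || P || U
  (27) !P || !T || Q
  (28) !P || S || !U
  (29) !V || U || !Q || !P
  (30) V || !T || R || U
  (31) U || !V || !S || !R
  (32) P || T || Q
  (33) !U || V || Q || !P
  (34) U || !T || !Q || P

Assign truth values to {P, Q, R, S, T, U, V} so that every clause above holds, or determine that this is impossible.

P ↦ true,  Q ↦ true,  R ↦ false,  S ↦ true,  T ↦ true,  U ↦ true,  V ↦ true

Suppose P = true.
Suppose U = true.
The clause (S) is unit, so S = true.
The clause (!R) is unit, so R = false.
The clause (V) is unit, so V = true.
The clause (T) is unit, so T = true.
The clause (Q) is unit, so Q = true.
Every clause now holds.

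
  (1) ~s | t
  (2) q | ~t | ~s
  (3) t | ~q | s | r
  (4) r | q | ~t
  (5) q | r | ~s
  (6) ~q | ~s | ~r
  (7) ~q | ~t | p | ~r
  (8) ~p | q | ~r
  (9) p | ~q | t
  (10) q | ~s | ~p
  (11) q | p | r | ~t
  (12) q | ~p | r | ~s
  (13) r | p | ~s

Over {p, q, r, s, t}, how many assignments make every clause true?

There are 2^5 = 32 truth assignments over (p, q, r, s, t).
Split on q. With q = 1, the clauses containing q are satisfied and ~q drops from the rest; 5 of the 2^4 = 16 assignments to the other variables satisfy what remains.
With q = 0, by the same count on the reduced clause set, 4 assignments work.
(One model: p=F, q=F, r=F, s=F, t=F.)
Total: 5 + 4 = 9.

9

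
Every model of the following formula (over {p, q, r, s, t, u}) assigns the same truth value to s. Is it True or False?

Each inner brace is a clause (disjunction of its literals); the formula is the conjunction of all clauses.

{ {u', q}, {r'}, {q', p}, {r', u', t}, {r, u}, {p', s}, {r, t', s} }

True

Suppose s = 0.
The clause (r') is unit, so r = 0.
The clause (u) is unit, so u = 1.
The clause (q) is unit, so q = 1.
The clause (p) is unit, so p = 1.
That conflicts with the unit clause (p').
So every satisfying assignment has s = True.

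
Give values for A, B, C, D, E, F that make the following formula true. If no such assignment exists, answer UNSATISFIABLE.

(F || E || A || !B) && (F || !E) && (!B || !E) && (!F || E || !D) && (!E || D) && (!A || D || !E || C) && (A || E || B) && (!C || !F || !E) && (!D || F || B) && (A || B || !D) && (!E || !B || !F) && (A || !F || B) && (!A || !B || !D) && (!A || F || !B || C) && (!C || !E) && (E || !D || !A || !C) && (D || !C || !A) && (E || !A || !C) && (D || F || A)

A ↦ true; B ↦ false; C ↦ false; D ↦ true; E ↦ true; F ↦ true

Case F = true:
Case B = false:
From the singleton clause (A), A = true.
Case E = true:
From the singleton clause (D), D = true.
From the singleton clause (!C), C = false.
All clauses are satisfied.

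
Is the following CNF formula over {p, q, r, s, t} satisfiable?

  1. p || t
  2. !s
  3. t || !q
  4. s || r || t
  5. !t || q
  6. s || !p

From the singleton clause (!s), s = false.
From the singleton clause (!p), p = false.
From the singleton clause (t), t = true.
From the singleton clause (q), q = true.
No clause remains; r is free.
A satisfying assignment: p: false,  q: true,  r: false,  s: false,  t: true.

Yes, satisfiable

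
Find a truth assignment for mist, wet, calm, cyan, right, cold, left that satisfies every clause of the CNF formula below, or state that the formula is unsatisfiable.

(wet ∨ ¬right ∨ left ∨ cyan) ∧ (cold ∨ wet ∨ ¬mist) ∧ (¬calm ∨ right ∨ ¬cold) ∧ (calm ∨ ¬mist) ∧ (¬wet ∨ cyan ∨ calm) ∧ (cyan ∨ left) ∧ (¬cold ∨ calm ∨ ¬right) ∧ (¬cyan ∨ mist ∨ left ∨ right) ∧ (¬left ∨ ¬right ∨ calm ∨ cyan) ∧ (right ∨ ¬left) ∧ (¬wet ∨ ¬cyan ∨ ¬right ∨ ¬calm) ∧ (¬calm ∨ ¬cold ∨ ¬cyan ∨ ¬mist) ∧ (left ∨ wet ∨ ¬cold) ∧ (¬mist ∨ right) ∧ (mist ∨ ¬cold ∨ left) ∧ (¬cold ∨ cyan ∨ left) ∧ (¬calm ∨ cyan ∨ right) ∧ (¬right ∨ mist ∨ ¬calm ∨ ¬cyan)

Case calm = True:
Case right = True:
Case cyan = False:
The clause (left) is unit, so left = True.
Case cold = False:
Case wet = True:
No clause remains; mist is free.

mist ↦ False, wet ↦ True, calm ↦ True, cyan ↦ False, right ↦ True, cold ↦ False, left ↦ True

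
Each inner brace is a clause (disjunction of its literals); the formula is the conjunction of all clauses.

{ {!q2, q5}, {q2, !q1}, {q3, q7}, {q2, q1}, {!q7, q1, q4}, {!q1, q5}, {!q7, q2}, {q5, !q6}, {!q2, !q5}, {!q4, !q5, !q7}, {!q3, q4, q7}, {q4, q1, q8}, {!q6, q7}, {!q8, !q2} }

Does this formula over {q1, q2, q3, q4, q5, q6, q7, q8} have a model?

No

Suppose q2 = false.
The clause (!q1) is unit, so q1 = false.
But (q1) is also a unit clause — contradiction.
Undo q2 and try q2 = true.
The clause (q5) is unit, so q5 = true.
But (!q5) is also a unit clause — contradiction.
Both values of q2 lead to a conflict.
No assignment satisfies every clause.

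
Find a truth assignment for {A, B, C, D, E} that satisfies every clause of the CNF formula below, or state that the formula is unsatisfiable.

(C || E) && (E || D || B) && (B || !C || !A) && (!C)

A: false, B: false, C: false, D: false, E: true

The clause (!C) is unit, so C = false.
The clause (E) is unit, so E = true.
Every clause is now satisfied; A, B, D are unconstrained.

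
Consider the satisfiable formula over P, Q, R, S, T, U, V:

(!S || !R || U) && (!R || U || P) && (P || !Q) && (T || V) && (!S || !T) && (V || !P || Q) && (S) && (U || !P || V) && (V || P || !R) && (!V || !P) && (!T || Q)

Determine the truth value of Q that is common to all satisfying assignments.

Suppose Q = true.
Unit clause (P) forces P = true.
Unit clause (S) forces S = true.
Unit clause (!T) forces T = false.
Unit clause (V) forces V = true.
That conflicts with the unit clause (!V).
So every satisfying assignment has Q = False.

False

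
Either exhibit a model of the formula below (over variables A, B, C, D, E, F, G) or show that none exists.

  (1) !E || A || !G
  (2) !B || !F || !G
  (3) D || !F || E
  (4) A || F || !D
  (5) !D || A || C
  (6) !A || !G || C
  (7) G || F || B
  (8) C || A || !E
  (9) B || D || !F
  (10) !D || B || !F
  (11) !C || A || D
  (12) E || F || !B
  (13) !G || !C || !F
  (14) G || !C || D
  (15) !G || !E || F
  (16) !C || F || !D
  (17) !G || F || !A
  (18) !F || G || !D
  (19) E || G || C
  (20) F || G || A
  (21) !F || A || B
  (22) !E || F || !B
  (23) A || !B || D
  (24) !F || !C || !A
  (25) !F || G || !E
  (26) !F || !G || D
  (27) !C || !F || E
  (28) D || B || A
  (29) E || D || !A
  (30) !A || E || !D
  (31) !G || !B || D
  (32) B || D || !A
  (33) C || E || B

UNSATISFIABLE

Case E = false:
Case D = true:
The clause (!A) is unit, so A = false.
The clause (F) is unit, so F = true.
The clause (C) is unit, so C = true.
Now (!C) is unsatisfied and unit — conflict.
So D must be the other value — set D = false.
The clause (!F) is unit, so F = false.
The clause (!B) is unit, so B = false.
The clause (G) is unit, so G = true.
The clause (!A) is unit, so A = false.
Now (A) is unsatisfied and unit — conflict.
Neither D = true nor D = false works.
So E must be the other value — set E = true.
Case A = true:
Case G = false:
The clause (!F) is unit, so F = false.
The clause (B) is unit, so B = true.
Now (!B) is unsatisfied and unit — conflict.
So G must be the other value — set G = true.
The clause (C) is unit, so C = true.
The clause (!F) is unit, so F = false.
Now (F) is unsatisfied and unit — conflict.
Neither G = true nor G = false works.
So A must be the other value — set A = false.
The clause (!G) is unit, so G = false.
The clause (C) is unit, so C = true.
The clause (D) is unit, so D = true.
The clause (F) is unit, so F = true.
Now (!F) is unsatisfied and unit — conflict.
Neither A = true nor A = false works.
Neither E = true nor E = false works.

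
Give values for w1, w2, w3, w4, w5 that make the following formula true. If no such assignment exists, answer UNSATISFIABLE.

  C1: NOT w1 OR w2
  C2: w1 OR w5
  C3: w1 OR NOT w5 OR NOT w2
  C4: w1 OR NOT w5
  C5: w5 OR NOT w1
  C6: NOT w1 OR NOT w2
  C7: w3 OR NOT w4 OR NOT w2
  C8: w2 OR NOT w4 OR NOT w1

UNSATISFIABLE

Try w1 = false.
The clause (w5) is unit, so w5 = true.
But (NOT w5) is also a unit clause — contradiction.
So w1 must be the other value — set w1 = true.
The clause (w2) is unit, so w2 = true.
But (NOT w2) is also a unit clause — contradiction.
Both values of w1 lead to a conflict.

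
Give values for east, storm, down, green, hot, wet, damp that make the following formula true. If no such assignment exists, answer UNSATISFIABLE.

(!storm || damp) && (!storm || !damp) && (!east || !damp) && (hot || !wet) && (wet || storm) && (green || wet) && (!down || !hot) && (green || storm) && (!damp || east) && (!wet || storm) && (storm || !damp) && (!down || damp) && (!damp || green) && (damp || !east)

Branch on storm: set storm = false.
(wet) alone gives wet = true.
Now (!wet) is unsatisfied and unit — conflict.
That branch fails; take storm = true instead.
(damp) alone gives damp = true.
Now (!damp) is unsatisfied and unit — conflict.
Neither storm = true nor storm = false works.

UNSATISFIABLE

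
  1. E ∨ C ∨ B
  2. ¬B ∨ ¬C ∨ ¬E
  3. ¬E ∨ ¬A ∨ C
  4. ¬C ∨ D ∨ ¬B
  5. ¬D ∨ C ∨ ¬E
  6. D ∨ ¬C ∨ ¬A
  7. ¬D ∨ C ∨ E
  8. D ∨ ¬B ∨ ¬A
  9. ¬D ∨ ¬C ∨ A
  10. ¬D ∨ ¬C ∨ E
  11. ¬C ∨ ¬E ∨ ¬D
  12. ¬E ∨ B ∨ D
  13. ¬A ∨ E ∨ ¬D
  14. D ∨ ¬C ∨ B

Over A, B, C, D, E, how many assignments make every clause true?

There are 2^5 = 32 truth assignments over (A, B, C, D, E).
Split on E. With E = True, the clauses containing E are satisfied and ¬E drops from the rest; 1 of the 2^4 = 16 assignments to the other variables satisfy what remains.
With E = False, by the same count on the reduced clause set, 1 assignment works.
Total: 1 + 1 = 2.

2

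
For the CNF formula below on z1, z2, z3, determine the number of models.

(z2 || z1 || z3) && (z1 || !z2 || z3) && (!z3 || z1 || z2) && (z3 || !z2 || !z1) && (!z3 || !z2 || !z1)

3

There are 2^3 = 8 truth assignments over (z1, z2, z3).
Check each against the 5 clauses (columns in the order z1, z2, z3):
  F F F  ✗ fails (z2 || z1 || z3)
  F F T  ✗ fails (!z3 || z1 || z2)
  F T F  ✗ fails (z1 || !z2 || z3)
  F T T  ✓ satisfies all
  T F F  ✓ satisfies all
  T F T  ✓ satisfies all
  T T F  ✗ fails (z3 || !z2 || !z1)
  T T T  ✗ fails (!z3 || !z2 || !z1)
3 of the 8 rows are models.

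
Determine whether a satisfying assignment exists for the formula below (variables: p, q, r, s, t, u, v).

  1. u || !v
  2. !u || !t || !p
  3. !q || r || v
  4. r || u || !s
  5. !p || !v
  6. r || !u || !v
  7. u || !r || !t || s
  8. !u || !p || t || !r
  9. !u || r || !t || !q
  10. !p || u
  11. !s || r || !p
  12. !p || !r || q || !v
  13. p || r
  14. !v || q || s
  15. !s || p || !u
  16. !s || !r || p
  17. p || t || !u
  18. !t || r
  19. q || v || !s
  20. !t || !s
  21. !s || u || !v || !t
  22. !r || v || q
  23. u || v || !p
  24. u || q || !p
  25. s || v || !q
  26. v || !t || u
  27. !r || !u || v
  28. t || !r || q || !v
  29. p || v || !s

Case u = true:
Case t = true:
From the singleton clause (!p), p = false.
From the singleton clause (r), r = true.
From the singleton clause (!s), s = false.
From the singleton clause (v), v = true.
From the singleton clause (q), q = true.
This assignment satisfies each clause.
A satisfying assignment: p=false; q=true; r=true; s=false; t=true; u=true; v=true.

Yes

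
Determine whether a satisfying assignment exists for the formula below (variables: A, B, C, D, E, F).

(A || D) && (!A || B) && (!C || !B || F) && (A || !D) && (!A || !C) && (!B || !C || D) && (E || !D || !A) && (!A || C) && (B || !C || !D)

Unsatisfiable

Branch on A: set A = true.
From the singleton clause (B), B = true.
From the singleton clause (!C), C = false.
But (C) is also a unit clause — contradiction.
Backtrack on A: now try A = false.
From the singleton clause (D), D = true.
But (!D) is also a unit clause — contradiction.
Neither A = true nor A = false works.
No assignment satisfies every clause.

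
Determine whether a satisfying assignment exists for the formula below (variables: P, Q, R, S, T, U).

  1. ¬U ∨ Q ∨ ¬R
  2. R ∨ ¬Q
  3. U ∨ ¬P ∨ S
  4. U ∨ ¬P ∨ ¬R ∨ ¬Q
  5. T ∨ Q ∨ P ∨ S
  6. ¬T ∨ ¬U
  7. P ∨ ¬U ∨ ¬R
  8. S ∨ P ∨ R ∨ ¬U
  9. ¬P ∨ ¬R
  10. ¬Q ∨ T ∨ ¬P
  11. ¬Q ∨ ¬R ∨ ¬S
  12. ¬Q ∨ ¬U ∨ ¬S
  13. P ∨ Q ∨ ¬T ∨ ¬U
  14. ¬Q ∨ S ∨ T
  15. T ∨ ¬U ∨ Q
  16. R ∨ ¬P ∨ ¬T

Yes, satisfiable

Case R = False:
(¬Q) alone gives Q = False.
Case T = True:
(¬U) alone gives U = False.
(¬P) alone gives P = False.
Every clause is now satisfied; S is unconstrained.
A satisfying assignment: P=False,  Q=False,  R=False,  S=True,  T=True,  U=False.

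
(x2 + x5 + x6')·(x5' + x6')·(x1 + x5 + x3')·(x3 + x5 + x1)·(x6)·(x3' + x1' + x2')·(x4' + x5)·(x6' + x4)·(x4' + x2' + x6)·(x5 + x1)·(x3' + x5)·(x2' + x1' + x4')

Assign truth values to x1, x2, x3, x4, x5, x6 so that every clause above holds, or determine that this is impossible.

UNSATISFIABLE

(x6) alone gives x6 = 1.
(x5') alone gives x5 = 0.
(x2) alone gives x2 = 1.
(x4') alone gives x4 = 0.
But (x4) is also a unit clause — contradiction.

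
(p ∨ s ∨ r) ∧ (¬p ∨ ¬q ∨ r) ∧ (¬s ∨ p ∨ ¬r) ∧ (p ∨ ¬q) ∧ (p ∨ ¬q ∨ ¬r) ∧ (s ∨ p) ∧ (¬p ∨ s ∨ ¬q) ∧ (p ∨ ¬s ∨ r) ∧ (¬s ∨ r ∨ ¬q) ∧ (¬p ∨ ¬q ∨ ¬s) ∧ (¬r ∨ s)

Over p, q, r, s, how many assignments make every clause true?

There are 2^4 = 16 truth assignments over (p, q, r, s).
Split on s. With s = True, the clauses containing s are satisfied and ¬s drops from the rest; 2 of the 2^3 = 8 assignments to the other variables satisfy what remains.
With s = False, by the same count on the reduced clause set, 1 assignment works.
(One model: p=T, q=F, r=F, s=F.)
Total: 2 + 1 = 3.

3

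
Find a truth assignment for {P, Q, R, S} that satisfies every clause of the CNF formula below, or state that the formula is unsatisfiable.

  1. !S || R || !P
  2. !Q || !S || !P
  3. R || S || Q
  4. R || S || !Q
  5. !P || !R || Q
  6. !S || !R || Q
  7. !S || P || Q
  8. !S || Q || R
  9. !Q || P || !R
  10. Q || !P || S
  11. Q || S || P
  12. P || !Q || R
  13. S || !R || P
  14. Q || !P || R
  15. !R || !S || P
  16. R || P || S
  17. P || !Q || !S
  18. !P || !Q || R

P=true, Q=true, R=true, S=false

Suppose S = false.
Suppose R = true.
Unit clause (P) forces P = true.
Unit clause (Q) forces Q = true.
Every clause now holds.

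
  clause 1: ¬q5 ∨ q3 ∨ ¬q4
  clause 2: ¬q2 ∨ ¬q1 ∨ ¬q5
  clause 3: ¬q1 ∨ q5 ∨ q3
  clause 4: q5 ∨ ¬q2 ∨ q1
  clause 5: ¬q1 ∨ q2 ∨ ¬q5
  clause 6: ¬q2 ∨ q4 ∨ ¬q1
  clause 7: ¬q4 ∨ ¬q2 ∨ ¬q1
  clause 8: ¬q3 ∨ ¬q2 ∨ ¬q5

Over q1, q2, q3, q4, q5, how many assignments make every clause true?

10

There are 2^5 = 32 truth assignments over (q1, q2, q3, q4, q5).
Split on q2. With q2 = True, the clauses containing q2 are satisfied and ¬q2 drops from the rest; 1 of the 2^4 = 16 assignments to the other variables satisfy what remains.
With q2 = False, by the same count on the reduced clause set, 9 assignments work.
Total: 1 + 9 = 10.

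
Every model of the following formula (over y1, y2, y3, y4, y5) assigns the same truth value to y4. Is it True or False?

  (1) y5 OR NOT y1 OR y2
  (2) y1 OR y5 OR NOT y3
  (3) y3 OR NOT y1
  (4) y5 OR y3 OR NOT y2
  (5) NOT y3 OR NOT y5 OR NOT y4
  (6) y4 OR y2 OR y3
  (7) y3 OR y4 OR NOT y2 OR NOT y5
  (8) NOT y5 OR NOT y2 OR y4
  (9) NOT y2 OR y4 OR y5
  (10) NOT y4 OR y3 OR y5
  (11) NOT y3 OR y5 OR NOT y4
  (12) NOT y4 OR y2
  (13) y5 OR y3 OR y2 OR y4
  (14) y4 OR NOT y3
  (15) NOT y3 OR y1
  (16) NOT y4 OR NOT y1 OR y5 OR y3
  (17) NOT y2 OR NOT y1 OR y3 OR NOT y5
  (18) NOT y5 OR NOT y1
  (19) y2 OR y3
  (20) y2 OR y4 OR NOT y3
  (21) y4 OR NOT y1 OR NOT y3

True

Suppose y4 = false.
The clause (NOT y3) is unit, so y3 = false.
The clause (NOT y1) is unit, so y1 = false.
The clause (y2) is unit, so y2 = true.
The clause (y5) is unit, so y5 = true.
But (NOT y5) is also a unit clause — contradiction.
So every satisfying assignment has y4 = True.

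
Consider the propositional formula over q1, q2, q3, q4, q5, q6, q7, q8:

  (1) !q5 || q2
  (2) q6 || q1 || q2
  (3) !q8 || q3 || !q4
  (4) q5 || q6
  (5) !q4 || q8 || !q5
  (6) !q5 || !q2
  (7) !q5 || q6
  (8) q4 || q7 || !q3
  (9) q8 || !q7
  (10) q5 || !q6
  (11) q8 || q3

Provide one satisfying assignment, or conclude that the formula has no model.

UNSATISFIABLE

Try q5 = false.
Unit clause (q6) forces q6 = true.
That conflicts with the unit clause (!q6).
Backtrack on q5: now try q5 = true.
Unit clause (q2) forces q2 = true.
That conflicts with the unit clause (!q2).
Both values of q5 lead to a conflict.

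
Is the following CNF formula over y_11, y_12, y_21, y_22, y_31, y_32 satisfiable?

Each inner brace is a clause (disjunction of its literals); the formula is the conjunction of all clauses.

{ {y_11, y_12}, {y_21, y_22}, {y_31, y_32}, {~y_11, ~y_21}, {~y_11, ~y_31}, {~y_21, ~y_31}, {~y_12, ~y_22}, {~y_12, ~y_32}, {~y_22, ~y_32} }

Try y_11 = 1.
From the singleton clause (~y_21), y_21 = 0.
From the singleton clause (y_22), y_22 = 1.
From the singleton clause (~y_31), y_31 = 0.
From the singleton clause (y_32), y_32 = 1.
That conflicts with the unit clause (~y_32).
Backtrack on y_11: now try y_11 = 0.
From the singleton clause (y_12), y_12 = 1.
From the singleton clause (~y_22), y_22 = 0.
From the singleton clause (y_21), y_21 = 1.
From the singleton clause (~y_31), y_31 = 0.
From the singleton clause (y_32), y_32 = 1.
That conflicts with the unit clause (~y_32).
Both values of y_11 lead to a conflict.
No assignment satisfies every clause.

Unsatisfiable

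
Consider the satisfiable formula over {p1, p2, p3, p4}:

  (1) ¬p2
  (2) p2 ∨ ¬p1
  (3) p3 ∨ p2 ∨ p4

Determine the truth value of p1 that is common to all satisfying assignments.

Suppose p1 = True.
Unit clause (¬p2) forces p2 = False.
But (p2) is also a unit clause — contradiction.
So every satisfying assignment has p1 = False.

False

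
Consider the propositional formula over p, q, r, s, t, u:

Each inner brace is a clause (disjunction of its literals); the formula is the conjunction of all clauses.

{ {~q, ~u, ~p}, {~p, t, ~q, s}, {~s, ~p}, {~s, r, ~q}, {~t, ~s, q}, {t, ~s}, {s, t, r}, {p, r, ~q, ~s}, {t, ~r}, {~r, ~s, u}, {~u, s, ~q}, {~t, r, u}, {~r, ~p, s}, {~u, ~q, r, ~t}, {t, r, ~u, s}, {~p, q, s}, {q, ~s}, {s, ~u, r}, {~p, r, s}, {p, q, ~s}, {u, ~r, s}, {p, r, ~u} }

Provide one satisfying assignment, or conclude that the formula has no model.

p ↦ 0,  q ↦ 0,  r ↦ 1,  s ↦ 0,  t ↦ 1,  u ↦ 1

Branch on s: set s = 0.
Branch on t: set t = 1.
Branch on u: set u = 1.
The clause (~q) is unit, so q = 0.
The clause (~p) is unit, so p = 0.
The clause (r) is unit, so r = 1.
This assignment satisfies each clause.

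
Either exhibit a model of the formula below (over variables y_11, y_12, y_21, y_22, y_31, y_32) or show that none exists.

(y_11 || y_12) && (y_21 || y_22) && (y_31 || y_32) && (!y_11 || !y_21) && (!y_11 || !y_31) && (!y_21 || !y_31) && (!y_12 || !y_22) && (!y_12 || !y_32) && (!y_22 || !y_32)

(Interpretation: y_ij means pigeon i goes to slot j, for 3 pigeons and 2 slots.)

Branch on y_11: set y_11 = true.
The clause (!y_21) is unit, so y_21 = false.
The clause (y_22) is unit, so y_22 = true.
The clause (!y_31) is unit, so y_31 = false.
The clause (y_32) is unit, so y_32 = true.
That conflicts with the unit clause (!y_32).
Undo y_11 and try y_11 = false.
The clause (y_12) is unit, so y_12 = true.
The clause (!y_22) is unit, so y_22 = false.
The clause (y_21) is unit, so y_21 = true.
The clause (!y_31) is unit, so y_31 = false.
The clause (y_32) is unit, so y_32 = true.
That conflicts with the unit clause (!y_32).
Neither y_11 = true nor y_11 = false works.

UNSATISFIABLE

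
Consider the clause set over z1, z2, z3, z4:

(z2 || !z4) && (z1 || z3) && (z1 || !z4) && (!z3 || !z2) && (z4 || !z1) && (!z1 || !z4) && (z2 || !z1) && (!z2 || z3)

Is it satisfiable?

Yes

Case z2 = false:
(!z4) alone gives z4 = false.
(!z1) alone gives z1 = false.
(z3) alone gives z3 = true.
This assignment satisfies each clause.
A satisfying assignment: z1 ↦ false, z2 ↦ false, z3 ↦ true, z4 ↦ false.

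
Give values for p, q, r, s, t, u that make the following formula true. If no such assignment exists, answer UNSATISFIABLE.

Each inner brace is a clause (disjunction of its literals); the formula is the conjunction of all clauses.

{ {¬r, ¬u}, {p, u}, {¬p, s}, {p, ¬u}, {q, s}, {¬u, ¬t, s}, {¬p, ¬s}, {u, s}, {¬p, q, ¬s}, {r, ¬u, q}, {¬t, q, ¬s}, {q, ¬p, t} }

UNSATISFIABLE

Suppose r = False.
Suppose p = True.
(s) alone gives s = True.
Now (¬s) is unsatisfied and unit — conflict.
That branch fails; take p = False instead.
(u) alone gives u = True.
Now (¬u) is unsatisfied and unit — conflict.
Either choice for p ends in contradiction.
That branch fails; take r = True instead.
(¬u) alone gives u = False.
(p) alone gives p = True.
(s) alone gives s = True.
Now (¬s) is unsatisfied and unit — conflict.
Either choice for r ends in contradiction.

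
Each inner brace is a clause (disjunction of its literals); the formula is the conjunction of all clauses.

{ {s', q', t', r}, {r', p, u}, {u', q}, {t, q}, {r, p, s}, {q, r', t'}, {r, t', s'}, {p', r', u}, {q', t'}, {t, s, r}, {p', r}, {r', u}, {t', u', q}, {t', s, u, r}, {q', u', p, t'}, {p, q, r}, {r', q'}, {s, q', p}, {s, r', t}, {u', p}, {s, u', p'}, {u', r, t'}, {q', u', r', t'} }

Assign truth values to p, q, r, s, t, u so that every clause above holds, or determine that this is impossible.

Case u = 0:
Unit clause (r') forces r = 0.
Unit clause (p') forces p = 0.
Unit clause (s) forces s = 1.
Unit clause (t') forces t = 0.
Unit clause (q) forces q = 1.
All clauses are satisfied.

p: 0, q: 1, r: 0, s: 1, t: 0, u: 0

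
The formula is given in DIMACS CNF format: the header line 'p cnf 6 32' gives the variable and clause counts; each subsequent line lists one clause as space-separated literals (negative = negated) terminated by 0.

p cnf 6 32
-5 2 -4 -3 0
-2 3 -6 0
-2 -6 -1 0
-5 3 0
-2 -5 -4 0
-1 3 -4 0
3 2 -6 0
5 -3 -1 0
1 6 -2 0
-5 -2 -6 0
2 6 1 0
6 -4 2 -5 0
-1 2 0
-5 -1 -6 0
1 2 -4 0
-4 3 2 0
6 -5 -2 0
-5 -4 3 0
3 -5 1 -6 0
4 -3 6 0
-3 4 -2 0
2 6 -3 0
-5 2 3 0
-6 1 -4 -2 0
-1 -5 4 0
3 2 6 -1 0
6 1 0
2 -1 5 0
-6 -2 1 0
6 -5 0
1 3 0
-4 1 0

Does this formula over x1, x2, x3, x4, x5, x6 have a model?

Satisfiable

Try x5 = True.
The clause (x3) is unit, so x3 = True.
The clause (x6) is unit, so x6 = True.
The clause (¬x2) is unit, so x2 = False.
The clause (¬x4) is unit, so x4 = False.
The clause (¬x1) is unit, so x1 = False.
Every clause now holds.
A satisfying assignment: x1: False; x2: False; x3: True; x4: False; x5: True; x6: True.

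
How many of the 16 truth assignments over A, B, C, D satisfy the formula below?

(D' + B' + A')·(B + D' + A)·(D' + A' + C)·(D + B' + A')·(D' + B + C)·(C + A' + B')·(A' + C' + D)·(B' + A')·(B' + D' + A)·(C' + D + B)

There are 2^4 = 16 truth assignments over (A, B, C, D).
Check each against the 10 clauses (columns in the order A, B, C, D):
  F F F F  ✓ satisfies all
  F F F T  ✗ fails (B + D' + A)
  F F T F  ✗ fails (C' + D + B)
  F F T T  ✗ fails (B + D' + A)
  F T F F  ✓ satisfies all
  F T F T  ✗ fails (B' + D' + A)
  F T T F  ✓ satisfies all
  F T T T  ✗ fails (B' + D' + A)
  T F F F  ✓ satisfies all
  T F F T  ✗ fails (D' + A' + C)
  T F T F  ✗ fails (A' + C' + D)
  T F T T  ✓ satisfies all
  T T F F  ✗ fails (D + B' + A')
  T T F T  ✗ fails (D' + B' + A')
  T T T F  ✗ fails (D + B' + A')
  T T T T  ✗ fails (D' + B' + A')
5 of the 16 rows are models.

5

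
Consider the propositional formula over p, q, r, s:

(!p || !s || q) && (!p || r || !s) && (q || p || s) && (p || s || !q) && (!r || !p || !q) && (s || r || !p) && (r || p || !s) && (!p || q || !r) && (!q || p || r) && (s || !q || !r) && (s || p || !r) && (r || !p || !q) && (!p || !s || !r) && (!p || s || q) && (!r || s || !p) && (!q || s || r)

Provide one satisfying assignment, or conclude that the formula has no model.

Suppose p = false.
Suppose q = false.
The clause (s) is unit, so s = true.
The clause (r) is unit, so r = true.
All clauses are satisfied.

p: false,  q: false,  r: true,  s: true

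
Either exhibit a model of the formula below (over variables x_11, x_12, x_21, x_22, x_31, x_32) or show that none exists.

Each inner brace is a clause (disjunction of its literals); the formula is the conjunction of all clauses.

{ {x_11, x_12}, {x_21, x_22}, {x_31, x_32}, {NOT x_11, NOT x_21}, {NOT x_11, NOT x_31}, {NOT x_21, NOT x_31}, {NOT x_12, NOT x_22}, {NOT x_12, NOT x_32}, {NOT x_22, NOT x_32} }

UNSATISFIABLE

Case x_11 = true:
The clause (NOT x_21) is unit, so x_21 = false.
The clause (x_22) is unit, so x_22 = true.
The clause (NOT x_31) is unit, so x_31 = false.
The clause (x_32) is unit, so x_32 = true.
Now (NOT x_32) is unsatisfied and unit — conflict.
That branch fails; take x_11 = false instead.
The clause (x_12) is unit, so x_12 = true.
The clause (NOT x_22) is unit, so x_22 = false.
The clause (x_21) is unit, so x_21 = true.
The clause (NOT x_31) is unit, so x_31 = false.
The clause (x_32) is unit, so x_32 = true.
Now (NOT x_32) is unsatisfied and unit — conflict.
Both values of x_11 lead to a conflict.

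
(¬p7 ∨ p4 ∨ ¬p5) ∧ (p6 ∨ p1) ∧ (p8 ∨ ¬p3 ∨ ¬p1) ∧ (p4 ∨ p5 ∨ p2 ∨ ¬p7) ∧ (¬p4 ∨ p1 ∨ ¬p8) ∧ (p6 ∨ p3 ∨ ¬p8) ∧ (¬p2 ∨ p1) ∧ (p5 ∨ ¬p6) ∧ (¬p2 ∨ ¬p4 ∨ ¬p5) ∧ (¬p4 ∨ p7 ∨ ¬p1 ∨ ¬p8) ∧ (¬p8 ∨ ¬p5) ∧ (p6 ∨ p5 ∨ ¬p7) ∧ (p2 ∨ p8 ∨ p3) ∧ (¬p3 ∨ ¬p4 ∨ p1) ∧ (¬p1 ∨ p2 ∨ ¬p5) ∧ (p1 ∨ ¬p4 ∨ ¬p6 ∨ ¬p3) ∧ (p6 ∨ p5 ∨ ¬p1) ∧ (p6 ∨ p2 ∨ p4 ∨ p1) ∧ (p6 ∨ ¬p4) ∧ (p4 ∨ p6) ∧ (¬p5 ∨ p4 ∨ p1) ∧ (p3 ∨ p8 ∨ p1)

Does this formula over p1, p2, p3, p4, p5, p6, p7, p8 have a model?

Satisfiable

Suppose p6 = True.
From the singleton clause (p5), p5 = True.
From the singleton clause (¬p8), p8 = False.
Suppose p7 = False.
Suppose p3 = False.
From the singleton clause (p2), p2 = True.
From the singleton clause (p1), p1 = True.
From the singleton clause (¬p4), p4 = False.
All clauses are satisfied.
A satisfying assignment: p1 ↦ True; p2 ↦ True; p3 ↦ False; p4 ↦ False; p5 ↦ True; p6 ↦ True; p7 ↦ False; p8 ↦ False.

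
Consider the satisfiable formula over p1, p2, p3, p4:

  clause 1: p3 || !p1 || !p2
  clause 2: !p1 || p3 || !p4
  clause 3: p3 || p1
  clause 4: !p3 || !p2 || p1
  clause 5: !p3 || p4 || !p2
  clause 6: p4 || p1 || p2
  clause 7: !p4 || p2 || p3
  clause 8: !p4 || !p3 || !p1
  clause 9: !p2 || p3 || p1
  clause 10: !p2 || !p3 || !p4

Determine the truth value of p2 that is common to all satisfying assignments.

False

Suppose p2 = true.
Suppose p3 = true.
The clause (p1) is unit, so p1 = true.
The clause (p4) is unit, so p4 = true.
That conflicts with the unit clause (!p4).
That branch fails; take p3 = false instead.
The clause (!p1) is unit, so p1 = false.
That conflicts with the unit clause (p1).
Neither p3 = true nor p3 = false works.
So every satisfying assignment has p2 = False.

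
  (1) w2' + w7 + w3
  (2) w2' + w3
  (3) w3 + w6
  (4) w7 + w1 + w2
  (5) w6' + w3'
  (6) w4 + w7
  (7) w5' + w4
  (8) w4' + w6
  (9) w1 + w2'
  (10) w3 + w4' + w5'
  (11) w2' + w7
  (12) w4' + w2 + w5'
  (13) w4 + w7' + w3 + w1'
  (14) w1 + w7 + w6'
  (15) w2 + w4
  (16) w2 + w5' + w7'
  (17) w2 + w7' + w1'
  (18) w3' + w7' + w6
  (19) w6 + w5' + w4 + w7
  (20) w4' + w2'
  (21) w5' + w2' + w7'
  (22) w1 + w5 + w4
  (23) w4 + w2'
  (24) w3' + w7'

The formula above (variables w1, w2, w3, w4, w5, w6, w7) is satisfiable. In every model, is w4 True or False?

Suppose w4 = 0.
Unit clause (w7) forces w7 = 1.
Unit clause (w5') forces w5 = 0.
Unit clause (w2) forces w2 = 1.
That conflicts with the unit clause (w2').
So every satisfying assignment has w4 = True.

True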